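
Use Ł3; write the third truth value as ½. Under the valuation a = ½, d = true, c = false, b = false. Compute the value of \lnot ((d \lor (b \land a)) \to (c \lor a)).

b \land a = false \land ½ = false
d \lor (b \land a) = true \lor false = true
c \lor a = false \lor ½ = ½
(d \lor (b \land a)) \to (c \lor a) = true \to ½ = ½  [min(1, 1−1+½)]
\lnot ((d \lor (b \land a)) \to (c \lor a)) = \lnot ½ = ½

½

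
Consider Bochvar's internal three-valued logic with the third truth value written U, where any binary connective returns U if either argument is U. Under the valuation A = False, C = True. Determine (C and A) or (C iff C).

True

C and A = True and False = False
C iff C = True iff True = True
(C and A) or (C iff C) = False or True = True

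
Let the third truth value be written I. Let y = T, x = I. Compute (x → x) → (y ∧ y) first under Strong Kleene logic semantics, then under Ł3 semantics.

T; T

In Strong Kleene logic: x → x = I → I = I  [¬I ∨ I]
y ∧ y = T ∧ T = T
(x → x) → (y ∧ y) = I → T = T
In Ł3: x → x = I → I = T  [min(1, 1−½+½)]
y ∧ y = T ∧ T = T
(x → x) → (y ∧ y) = T → T = T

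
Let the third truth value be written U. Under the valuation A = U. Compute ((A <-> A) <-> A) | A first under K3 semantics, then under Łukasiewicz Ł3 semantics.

In K3: A <-> A = U <-> U = U
(A <-> A) <-> A = U <-> U = U
((A <-> A) <-> A) | A = U | U = U
In Łukasiewicz Ł3: A <-> A = U <-> U = T  [1 − |½−½|]
(A <-> A) <-> A = T <-> U = U
((A <-> A) <-> A) | A = U | U = U

U; U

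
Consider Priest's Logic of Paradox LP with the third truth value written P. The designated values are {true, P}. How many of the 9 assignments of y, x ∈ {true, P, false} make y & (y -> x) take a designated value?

5

Of the 9 assignments, 5 give a value in {true, P}.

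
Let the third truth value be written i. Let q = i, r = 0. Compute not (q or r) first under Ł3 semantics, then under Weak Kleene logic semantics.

In Ł3: q or r = i or 0 = i
not (q or r) = not i = i
In Weak Kleene logic: q or r = i or 0 = i
not (q or r) = not i = i

i; i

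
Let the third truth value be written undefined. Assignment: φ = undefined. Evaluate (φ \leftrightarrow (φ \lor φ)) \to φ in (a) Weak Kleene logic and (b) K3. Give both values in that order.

undefined; undefined

In Weak Kleene logic: φ \lor φ = undefined \lor undefined = undefined
φ \leftrightarrow (φ \lor φ) = undefined \leftrightarrow undefined = undefined
(φ \leftrightarrow (φ \lor φ)) \to φ = undefined \to undefined = undefined  [any arg is the third value ⇒ result is the third value]
In K3: φ \lor φ = undefined \lor undefined = undefined
φ \leftrightarrow (φ \lor φ) = undefined \leftrightarrow undefined = undefined
(φ \leftrightarrow (φ \lor φ)) \to φ = undefined \to undefined = undefined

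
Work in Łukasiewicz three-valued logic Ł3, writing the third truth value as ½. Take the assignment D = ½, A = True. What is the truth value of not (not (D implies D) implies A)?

False

D implies D = ½ implies ½ = True  [min(1, 1−½+½)]
not (D implies D) = not True = False
not (D implies D) implies A = False implies True = True
not (not (D implies D) implies A) = not True = False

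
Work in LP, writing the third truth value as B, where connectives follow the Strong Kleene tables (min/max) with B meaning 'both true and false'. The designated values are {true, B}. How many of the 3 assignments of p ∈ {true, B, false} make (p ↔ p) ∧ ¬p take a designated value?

2

p=true: false ·
p=B: B ✓
p=false: true ✓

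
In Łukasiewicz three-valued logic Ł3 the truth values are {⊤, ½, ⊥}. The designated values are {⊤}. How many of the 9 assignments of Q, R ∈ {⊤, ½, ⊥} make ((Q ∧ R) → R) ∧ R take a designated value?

Designated under: (Q=⊤, R=⊤); (Q=½, R=⊤); (Q=⊥, R=⊤).

3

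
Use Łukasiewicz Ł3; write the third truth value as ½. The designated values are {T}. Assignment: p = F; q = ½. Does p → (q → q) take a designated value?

q → q = ½ → ½ = T  [min(1, 1−½+½)]
p → (q → q) = F → T = T
T ∈ {T}.

Yes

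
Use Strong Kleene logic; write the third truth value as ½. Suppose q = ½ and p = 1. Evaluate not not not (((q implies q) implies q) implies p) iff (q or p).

0

q implies q = ½ implies ½ = ½  [not ½ or ½]
(q implies q) implies q = ½ implies ½ = ½
((q implies q) implies q) implies p = ½ implies 1 = 1
not (((q implies q) implies q) implies p) = not 1 = 0
not not (((q implies q) implies q) implies p) = not 0 = 1
not not not (((q implies q) implies q) implies p) = not 1 = 0
q or p = ½ or 1 = 1
not not not (((q implies q) implies q) implies p) iff (q or p) = 0 iff 1 = 0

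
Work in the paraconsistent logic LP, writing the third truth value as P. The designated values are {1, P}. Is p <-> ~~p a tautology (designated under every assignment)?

Every assignment of p over {1, P, 0} gives a value in {1, P}.
In particular, with p=P: p <-> ~~p = P.

Yes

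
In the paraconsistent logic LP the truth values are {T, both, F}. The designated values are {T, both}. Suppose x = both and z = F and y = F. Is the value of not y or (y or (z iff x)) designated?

not y = not F = T
z iff x = F iff both = both
y or (z iff x) = F or both = both
not y or (y or (z iff x)) = T or both = T
T ∈ {T, both}.

Yes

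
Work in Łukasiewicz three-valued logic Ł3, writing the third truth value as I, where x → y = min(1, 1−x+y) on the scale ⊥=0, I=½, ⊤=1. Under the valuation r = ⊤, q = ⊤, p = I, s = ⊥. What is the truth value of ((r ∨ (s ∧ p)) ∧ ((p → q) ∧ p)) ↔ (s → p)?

s ∧ p = ⊥ ∧ I = ⊥
r ∨ (s ∧ p) = ⊤ ∨ ⊥ = ⊤
p → q = I → ⊤ = ⊤  [min(1, 1−½+1)]
(p → q) ∧ p = ⊤ ∧ I = I
(r ∨ (s ∧ p)) ∧ ((p → q) ∧ p) = ⊤ ∧ I = I
s → p = ⊥ → I = ⊤
((r ∨ (s ∧ p)) ∧ ((p → q) ∧ p)) ↔ (s → p) = I ↔ ⊤ = I

I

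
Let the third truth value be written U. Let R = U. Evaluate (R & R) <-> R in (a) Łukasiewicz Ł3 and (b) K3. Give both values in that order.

In Łukasiewicz Ł3: R & R = U & U = U
(R & R) <-> R = U <-> U = True
In K3: R & R = U & U = U
(R & R) <-> R = U <-> U = U
They differ because Łukasiewicz Ł3 and K3 treat U differently under implication.

True; U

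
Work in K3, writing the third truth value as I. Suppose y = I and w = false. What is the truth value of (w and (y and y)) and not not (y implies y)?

false

y and y = I and I = I
w and (y and y) = false and I = false
y implies y = I implies I = I  [not I or I]
not (y implies y) = not I = I
not not (y implies y) = not I = I
(w and (y and y)) and not not (y implies y) = false and I = false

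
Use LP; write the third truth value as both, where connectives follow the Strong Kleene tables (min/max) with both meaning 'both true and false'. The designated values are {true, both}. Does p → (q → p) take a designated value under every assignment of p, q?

Every assignment of p, q over {true, both, false} gives a value in {true, both}.
In particular, with p=both, q=both: p → (q → p) = both.

Yes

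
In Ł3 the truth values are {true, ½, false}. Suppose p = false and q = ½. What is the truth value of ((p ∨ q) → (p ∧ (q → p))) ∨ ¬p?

p ∨ q = false ∨ ½ = ½
q → p = ½ → false = ½  [min(1, 1−½+0)]
p ∧ (q → p) = false ∧ ½ = false
(p ∨ q) → (p ∧ (q → p)) = ½ → false = ½
¬p = ¬false = true
((p ∨ q) → (p ∧ (q → p))) ∨ ¬p = ½ ∨ true = true

true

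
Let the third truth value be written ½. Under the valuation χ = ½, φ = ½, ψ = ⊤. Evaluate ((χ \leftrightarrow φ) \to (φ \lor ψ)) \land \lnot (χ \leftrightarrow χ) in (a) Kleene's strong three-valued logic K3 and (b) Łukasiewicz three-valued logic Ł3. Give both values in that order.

In Kleene's strong three-valued logic K3: χ \leftrightarrow φ = ½ \leftrightarrow ½ = ½
φ \lor ψ = ½ \lor ⊤ = ⊤
(χ \leftrightarrow φ) \to (φ \lor ψ) = ½ \to ⊤ = ⊤
χ \leftrightarrow χ = ½ \leftrightarrow ½ = ½
\lnot (χ \leftrightarrow χ) = \lnot ½ = ½
((χ \leftrightarrow φ) \to (φ \lor ψ)) \land \lnot (χ \leftrightarrow χ) = ⊤ \land ½ = ½
In Łukasiewicz three-valued logic Ł3: χ \leftrightarrow φ = ½ \leftrightarrow ½ = ⊤
φ \lor ψ = ½ \lor ⊤ = ⊤
(χ \leftrightarrow φ) \to (φ \lor ψ) = ⊤ \to ⊤ = ⊤
χ \leftrightarrow χ = ½ \leftrightarrow ½ = ⊤
\lnot (χ \leftrightarrow χ) = \lnot ⊤ = ⊥
((χ \leftrightarrow φ) \to (φ \lor ψ)) \land \lnot (χ \leftrightarrow χ) = ⊤ \land ⊥ = ⊥
They differ because Kleene's strong three-valued logic K3 and Łukasiewicz three-valued logic Ł3 treat ½ differently under implication.

½; ⊥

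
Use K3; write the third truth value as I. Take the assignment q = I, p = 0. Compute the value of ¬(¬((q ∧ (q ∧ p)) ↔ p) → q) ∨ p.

0

q ∧ p = I ∧ 0 = 0
q ∧ (q ∧ p) = I ∧ 0 = 0
(q ∧ (q ∧ p)) ↔ p = 0 ↔ 0 = 1
¬((q ∧ (q ∧ p)) ↔ p) = ¬1 = 0
¬((q ∧ (q ∧ p)) ↔ p) → q = 0 → I = 1  [¬0 ∨ I]
¬(¬((q ∧ (q ∧ p)) ↔ p) → q) = ¬1 = 0
¬(¬((q ∧ (q ∧ p)) ↔ p) → q) ∨ p = 0 ∨ 0 = 0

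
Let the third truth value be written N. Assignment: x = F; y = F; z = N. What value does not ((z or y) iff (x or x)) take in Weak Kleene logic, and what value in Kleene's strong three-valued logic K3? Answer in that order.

In Weak Kleene logic: z or y = N or F = N
x or x = F or F = F
(z or y) iff (x or x) = N iff F = N
not ((z or y) iff (x or x)) = not N = N
In Kleene's strong three-valued logic K3: z or y = N or F = N
x or x = F or F = F
(z or y) iff (x or x) = N iff F = N
not ((z or y) iff (x or x)) = not N = N

N; N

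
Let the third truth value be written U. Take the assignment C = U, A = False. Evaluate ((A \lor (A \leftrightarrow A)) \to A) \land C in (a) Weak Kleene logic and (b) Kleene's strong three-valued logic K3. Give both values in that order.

U; False

In Weak Kleene logic: A \leftrightarrow A = False \leftrightarrow False = True
A \lor (A \leftrightarrow A) = False \lor True = True
(A \lor (A \leftrightarrow A)) \to A = True \to False = False
((A \lor (A \leftrightarrow A)) \to A) \land C = False \land U = U
In Kleene's strong three-valued logic K3: A \leftrightarrow A = False \leftrightarrow False = True
A \lor (A \leftrightarrow A) = False \lor True = True
(A \lor (A \leftrightarrow A)) \to A = True \to False = False
((A \lor (A \leftrightarrow A)) \to A) \land C = False \land U = False
They differ because Weak Kleene logic and Kleene's strong three-valued logic K3 treat U differently under the binary connectives.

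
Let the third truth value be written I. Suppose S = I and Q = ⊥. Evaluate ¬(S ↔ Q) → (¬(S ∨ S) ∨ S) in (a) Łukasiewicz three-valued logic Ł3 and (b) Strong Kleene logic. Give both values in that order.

⊤; I

In Łukasiewicz three-valued logic Ł3: S ↔ Q = I ↔ ⊥ = I  [1 − |½−0|]
¬(S ↔ Q) = ¬I = I
S ∨ S = I ∨ I = I
¬(S ∨ S) = ¬I = I
¬(S ∨ S) ∨ S = I ∨ I = I
¬(S ↔ Q) → (¬(S ∨ S) ∨ S) = I → I = ⊤
In Strong Kleene logic: S ↔ Q = I ↔ ⊥ = I
¬(S ↔ Q) = ¬I = I
S ∨ S = I ∨ I = I
¬(S ∨ S) = ¬I = I
¬(S ∨ S) ∨ S = I ∨ I = I
¬(S ↔ Q) → (¬(S ∨ S) ∨ S) = I → I = I  [¬I ∨ I]
They differ because Łukasiewicz three-valued logic Ł3 and Strong Kleene logic treat I differently under implication.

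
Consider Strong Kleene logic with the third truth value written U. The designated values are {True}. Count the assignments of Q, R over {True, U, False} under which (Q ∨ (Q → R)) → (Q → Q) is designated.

Of the 9 assignments, 6 give a value in {True}.

6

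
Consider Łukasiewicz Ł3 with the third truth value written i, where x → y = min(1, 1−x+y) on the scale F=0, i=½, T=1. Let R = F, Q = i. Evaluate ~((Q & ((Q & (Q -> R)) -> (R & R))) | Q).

Q -> R = i -> F = i  [min(1, 1−½+0)]
Q & (Q -> R) = i & i = i
R & R = F & F = F
(Q & (Q -> R)) -> (R & R) = i -> F = i
Q & ((Q & (Q -> R)) -> (R & R)) = i & i = i
(Q & ((Q & (Q -> R)) -> (R & R))) | Q = i | i = i
~((Q & ((Q & (Q -> R)) -> (R & R))) | Q) = ~i = i

i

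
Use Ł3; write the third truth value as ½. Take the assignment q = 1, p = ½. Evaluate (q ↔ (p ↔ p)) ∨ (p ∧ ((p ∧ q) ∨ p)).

1

p ↔ p = ½ ↔ ½ = 1  [1 − |½−½|]
q ↔ (p ↔ p) = 1 ↔ 1 = 1
p ∧ q = ½ ∧ 1 = ½
(p ∧ q) ∨ p = ½ ∨ ½ = ½
p ∧ ((p ∧ q) ∨ p) = ½ ∧ ½ = ½
(q ↔ (p ↔ p)) ∨ (p ∧ ((p ∧ q) ∨ p)) = 1 ∨ ½ = 1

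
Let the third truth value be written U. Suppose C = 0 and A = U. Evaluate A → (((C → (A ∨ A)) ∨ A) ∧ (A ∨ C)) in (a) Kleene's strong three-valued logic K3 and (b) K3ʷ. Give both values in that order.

U; U

In Kleene's strong three-valued logic K3: A ∨ A = U ∨ U = U
C → (A ∨ A) = 0 → U = 1  [¬0 ∨ U]
(C → (A ∨ A)) ∨ A = 1 ∨ U = 1
A ∨ C = U ∨ 0 = U
((C → (A ∨ A)) ∨ A) ∧ (A ∨ C) = 1 ∧ U = U
A → (((C → (A ∨ A)) ∨ A) ∧ (A ∨ C)) = U → U = U
In K3ʷ: A ∨ A = U ∨ U = U
C → (A ∨ A) = 0 → U = U
(C → (A ∨ A)) ∨ A = U ∨ U = U
A ∨ C = U ∨ 0 = U
((C → (A ∨ A)) ∨ A) ∧ (A ∨ C) = U ∧ U = U
A → (((C → (A ∨ A)) ∨ A) ∧ (A ∨ C)) = U → U = U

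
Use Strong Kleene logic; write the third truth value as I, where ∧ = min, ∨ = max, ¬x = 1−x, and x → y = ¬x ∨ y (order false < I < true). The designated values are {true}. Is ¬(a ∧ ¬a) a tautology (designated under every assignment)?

Countermodel: a=I gives I, which is not designated.

No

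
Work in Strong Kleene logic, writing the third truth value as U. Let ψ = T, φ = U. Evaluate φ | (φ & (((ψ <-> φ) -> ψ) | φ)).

ψ <-> φ = T <-> U = U
(ψ <-> φ) -> ψ = U -> T = T
((ψ <-> φ) -> ψ) | φ = T | U = T
φ & (((ψ <-> φ) -> ψ) | φ) = U & T = U
φ | (φ & (((ψ <-> φ) -> ψ) | φ)) = U | U = U

U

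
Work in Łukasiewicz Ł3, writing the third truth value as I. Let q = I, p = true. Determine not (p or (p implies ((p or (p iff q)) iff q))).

p iff q = true iff I = I  [1 − |1−½|]
p or (p iff q) = true or I = true
(p or (p iff q)) iff q = true iff I = I
p implies ((p or (p iff q)) iff q) = true implies I = I
p or (p implies ((p or (p iff q)) iff q)) = true or I = true
not (p or (p implies ((p or (p iff q)) iff q))) = not true = false

false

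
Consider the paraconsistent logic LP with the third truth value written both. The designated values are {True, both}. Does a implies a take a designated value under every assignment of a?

Yes

Every assignment of a over {True, both, False} gives a value in {True, both}.
In particular, with a=both: a implies a = both.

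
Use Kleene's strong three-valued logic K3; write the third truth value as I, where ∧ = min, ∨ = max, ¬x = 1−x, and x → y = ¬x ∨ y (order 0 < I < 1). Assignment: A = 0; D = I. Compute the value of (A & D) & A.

A & D = 0 & I = 0
(A & D) & A = 0 & 0 = 0

0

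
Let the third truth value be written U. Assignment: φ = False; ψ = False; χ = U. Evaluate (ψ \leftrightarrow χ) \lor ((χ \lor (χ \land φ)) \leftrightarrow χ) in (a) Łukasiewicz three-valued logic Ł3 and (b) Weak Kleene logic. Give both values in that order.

True; U

In Łukasiewicz three-valued logic Ł3: ψ \leftrightarrow χ = False \leftrightarrow U = U  [1 − |0−½|]
χ \land φ = U \land False = False
χ \lor (χ \land φ) = U \lor False = U
(χ \lor (χ \land φ)) \leftrightarrow χ = U \leftrightarrow U = True
(ψ \leftrightarrow χ) \lor ((χ \lor (χ \land φ)) \leftrightarrow χ) = U \lor True = True
In Weak Kleene logic: ψ \leftrightarrow χ = False \leftrightarrow U = U
χ \land φ = U \land False = U
χ \lor (χ \land φ) = U \lor U = U
(χ \lor (χ \land φ)) \leftrightarrow χ = U \leftrightarrow U = U
(ψ \leftrightarrow χ) \lor ((χ \lor (χ \land φ)) \leftrightarrow χ) = U \lor U = U
They differ because Łukasiewicz three-valued logic Ł3 and Weak Kleene logic treat U differently under the binary connectives.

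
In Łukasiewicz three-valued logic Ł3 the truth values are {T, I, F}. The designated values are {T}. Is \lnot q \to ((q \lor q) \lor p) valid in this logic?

Countermodel: q=F, p=I gives I, which is not designated.

No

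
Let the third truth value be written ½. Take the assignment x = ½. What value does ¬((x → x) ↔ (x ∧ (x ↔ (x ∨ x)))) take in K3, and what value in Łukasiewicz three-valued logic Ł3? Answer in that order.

In K3: x → x = ½ → ½ = ½
x ∨ x = ½ ∨ ½ = ½
x ↔ (x ∨ x) = ½ ↔ ½ = ½
x ∧ (x ↔ (x ∨ x)) = ½ ∧ ½ = ½
(x → x) ↔ (x ∧ (x ↔ (x ∨ x))) = ½ ↔ ½ = ½
¬((x → x) ↔ (x ∧ (x ↔ (x ∨ x)))) = ¬½ = ½
In Łukasiewicz three-valued logic Ł3: x → x = ½ → ½ = T  [min(1, 1−½+½)]
x ∨ x = ½ ∨ ½ = ½
x ↔ (x ∨ x) = ½ ↔ ½ = T
x ∧ (x ↔ (x ∨ x)) = ½ ∧ T = ½
(x → x) ↔ (x ∧ (x ↔ (x ∨ x))) = T ↔ ½ = ½
¬((x → x) ↔ (x ∧ (x ↔ (x ∨ x)))) = ¬½ = ½

½; ½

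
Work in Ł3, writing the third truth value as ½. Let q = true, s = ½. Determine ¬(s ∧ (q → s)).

½

q → s = true → ½ = ½
s ∧ (q → s) = ½ ∧ ½ = ½
¬(s ∧ (q → s)) = ¬½ = ½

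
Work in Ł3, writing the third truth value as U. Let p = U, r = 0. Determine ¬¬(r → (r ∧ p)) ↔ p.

r ∧ p = 0 ∧ U = 0
r → (r ∧ p) = 0 → 0 = 1
¬(r → (r ∧ p)) = ¬1 = 0
¬¬(r → (r ∧ p)) = ¬0 = 1
¬¬(r → (r ∧ p)) ↔ p = 1 ↔ U = U

U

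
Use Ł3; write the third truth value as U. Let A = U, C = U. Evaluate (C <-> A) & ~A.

C <-> A = U <-> U = ⊤  [1 − |½−½|]
~A = ~U = U
(C <-> A) & ~A = ⊤ & U = U

U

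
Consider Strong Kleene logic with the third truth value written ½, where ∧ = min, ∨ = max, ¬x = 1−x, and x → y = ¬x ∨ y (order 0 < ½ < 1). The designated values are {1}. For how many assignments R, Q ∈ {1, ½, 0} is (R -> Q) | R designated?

7

Of the 9 assignments, 7 give a value in {1}.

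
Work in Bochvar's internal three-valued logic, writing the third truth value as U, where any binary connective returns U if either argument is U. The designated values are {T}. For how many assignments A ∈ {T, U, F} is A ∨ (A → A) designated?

2

A=T: T ✓
A=U: U ·
A=F: T ✓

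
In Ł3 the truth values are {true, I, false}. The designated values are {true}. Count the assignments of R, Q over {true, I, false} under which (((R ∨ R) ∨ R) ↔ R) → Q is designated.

3

Designated under: (R=true, Q=true); (R=I, Q=true); (R=false, Q=true).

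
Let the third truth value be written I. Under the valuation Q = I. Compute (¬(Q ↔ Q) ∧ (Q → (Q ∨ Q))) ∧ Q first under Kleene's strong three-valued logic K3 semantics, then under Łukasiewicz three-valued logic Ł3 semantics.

I; false

In Kleene's strong three-valued logic K3: Q ↔ Q = I ↔ I = I
¬(Q ↔ Q) = ¬I = I
Q ∨ Q = I ∨ I = I
Q → (Q ∨ Q) = I → I = I
¬(Q ↔ Q) ∧ (Q → (Q ∨ Q)) = I ∧ I = I
(¬(Q ↔ Q) ∧ (Q → (Q ∨ Q))) ∧ Q = I ∧ I = I
In Łukasiewicz three-valued logic Ł3: Q ↔ Q = I ↔ I = true
¬(Q ↔ Q) = ¬true = false
Q ∨ Q = I ∨ I = I
Q → (Q ∨ Q) = I → I = true
¬(Q ↔ Q) ∧ (Q → (Q ∨ Q)) = false ∧ true = false
(¬(Q ↔ Q) ∧ (Q → (Q ∨ Q))) ∧ Q = false ∧ I = false
They differ because Kleene's strong three-valued logic K3 and Łukasiewicz three-valued logic Ł3 treat I differently under implication.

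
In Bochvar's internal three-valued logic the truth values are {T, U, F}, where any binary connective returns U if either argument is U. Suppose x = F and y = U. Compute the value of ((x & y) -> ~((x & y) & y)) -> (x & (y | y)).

U

x & y = F & U = U
x & y = F & U = U
(x & y) & y = U & U = U
~((x & y) & y) = ~U = U
(x & y) -> ~((x & y) & y) = U -> U = U
y | y = U | U = U
x & (y | y) = F & U = U
((x & y) -> ~((x & y) & y)) -> (x & (y | y)) = U -> U = U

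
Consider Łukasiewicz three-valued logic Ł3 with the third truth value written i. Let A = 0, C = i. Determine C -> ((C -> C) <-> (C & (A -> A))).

1

C -> C = i -> i = 1  [min(1, 1−½+½)]
A -> A = 0 -> 0 = 1
C & (A -> A) = i & 1 = i
(C -> C) <-> (C & (A -> A)) = 1 <-> i = i
C -> ((C -> C) <-> (C & (A -> A))) = i -> i = 1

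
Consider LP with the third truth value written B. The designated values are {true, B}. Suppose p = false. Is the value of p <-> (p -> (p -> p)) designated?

No

p -> p = false -> false = true
p -> (p -> p) = false -> true = true
p <-> (p -> (p -> p)) = false <-> true = false
false ∉ {true, B}.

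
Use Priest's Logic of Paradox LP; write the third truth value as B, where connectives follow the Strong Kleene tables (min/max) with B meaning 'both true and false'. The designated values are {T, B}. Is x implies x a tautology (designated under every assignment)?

Every assignment of x over {T, B, F} gives a value in {T, B}.
In particular, with x=B: x implies x = B.

Yes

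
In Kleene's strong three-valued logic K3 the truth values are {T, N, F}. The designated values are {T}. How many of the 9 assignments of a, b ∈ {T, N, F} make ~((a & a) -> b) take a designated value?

Designated under: (a=T, b=F).

1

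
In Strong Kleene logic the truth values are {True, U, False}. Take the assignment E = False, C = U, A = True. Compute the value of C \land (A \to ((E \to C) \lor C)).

U

E \to C = False \to U = True  [\lnot False \lor U]
(E \to C) \lor C = True \lor U = True
A \to ((E \to C) \lor C) = True \to True = True
C \land (A \to ((E \to C) \lor C)) = U \land True = U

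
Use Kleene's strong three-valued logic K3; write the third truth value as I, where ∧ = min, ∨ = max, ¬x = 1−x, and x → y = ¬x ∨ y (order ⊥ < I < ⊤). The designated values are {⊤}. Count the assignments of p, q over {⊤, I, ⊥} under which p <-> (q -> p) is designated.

4

Designated under: (p=⊤, q=⊤); (p=⊤, q=I); (p=⊤, q=⊥); (p=⊥, q=⊤).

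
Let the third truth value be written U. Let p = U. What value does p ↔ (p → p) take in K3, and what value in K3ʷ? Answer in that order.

U; U

In K3: p → p = U → U = U  [¬U ∨ U]
p ↔ (p → p) = U ↔ U = U
In K3ʷ: p → p = U → U = U  [any arg is the third value ⇒ result is the third value]
p ↔ (p → p) = U ↔ U = U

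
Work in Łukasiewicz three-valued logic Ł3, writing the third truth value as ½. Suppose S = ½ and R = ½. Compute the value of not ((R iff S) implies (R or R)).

½

R iff S = ½ iff ½ = T  [1 − |½−½|]
R or R = ½ or ½ = ½
(R iff S) implies (R or R) = T implies ½ = ½
not ((R iff S) implies (R or R)) = not ½ = ½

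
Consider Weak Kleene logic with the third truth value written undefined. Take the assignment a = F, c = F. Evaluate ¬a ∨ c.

T

¬a = ¬F = T
¬a ∨ c = T ∨ F = T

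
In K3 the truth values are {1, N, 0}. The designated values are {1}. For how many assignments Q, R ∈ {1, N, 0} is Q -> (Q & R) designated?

4

Designated under: (Q=1, R=1); (Q=0, R=1); (Q=0, R=N); (Q=0, R=0).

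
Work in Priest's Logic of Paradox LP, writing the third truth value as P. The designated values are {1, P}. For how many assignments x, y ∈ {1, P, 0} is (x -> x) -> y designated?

7

Of the 9 assignments, 7 give a value in {1, P}.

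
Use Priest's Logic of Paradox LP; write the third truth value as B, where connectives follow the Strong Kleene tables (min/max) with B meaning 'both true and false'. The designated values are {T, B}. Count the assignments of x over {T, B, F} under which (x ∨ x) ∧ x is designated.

x=T: T ✓
x=B: B ✓
x=F: F ·

2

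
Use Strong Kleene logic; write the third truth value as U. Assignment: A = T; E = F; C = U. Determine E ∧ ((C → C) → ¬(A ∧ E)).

F

C → C = U → U = U  [¬U ∨ U]
A ∧ E = T ∧ F = F
¬(A ∧ E) = ¬F = T
(C → C) → ¬(A ∧ E) = U → T = T
E ∧ ((C → C) → ¬(A ∧ E)) = F ∧ T = F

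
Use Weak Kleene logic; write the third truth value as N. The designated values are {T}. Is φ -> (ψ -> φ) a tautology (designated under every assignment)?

No

Countermodel: φ=T, ψ=N gives N, which is not designated.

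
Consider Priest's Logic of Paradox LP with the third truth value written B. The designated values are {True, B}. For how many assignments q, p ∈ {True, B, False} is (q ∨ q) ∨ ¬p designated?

Of the 9 assignments, 8 give a value in {True, B}.

8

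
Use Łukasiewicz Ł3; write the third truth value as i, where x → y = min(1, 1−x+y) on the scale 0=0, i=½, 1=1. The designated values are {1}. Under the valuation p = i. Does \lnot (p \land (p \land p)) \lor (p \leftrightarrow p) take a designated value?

Yes

p \land p = i \land i = i
p \land (p \land p) = i \land i = i
\lnot (p \land (p \land p)) = \lnot i = i
p \leftrightarrow p = i \leftrightarrow i = 1
\lnot (p \land (p \land p)) \lor (p \leftrightarrow p) = i \lor 1 = 1
1 ∈ {1}.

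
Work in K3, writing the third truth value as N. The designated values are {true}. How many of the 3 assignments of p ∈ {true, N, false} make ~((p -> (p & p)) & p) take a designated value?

1

p=true: false ·
p=N: N ·
p=false: true ✓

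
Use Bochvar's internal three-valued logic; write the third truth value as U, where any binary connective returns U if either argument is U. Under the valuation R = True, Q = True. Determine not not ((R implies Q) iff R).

True

R implies Q = True implies True = True
(R implies Q) iff R = True iff True = True
not ((R implies Q) iff R) = not True = False
not not ((R implies Q) iff R) = not False = True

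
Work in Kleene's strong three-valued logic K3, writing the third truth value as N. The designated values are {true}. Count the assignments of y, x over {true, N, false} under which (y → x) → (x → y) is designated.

Of the 9 assignments, 5 give a value in {true}.

5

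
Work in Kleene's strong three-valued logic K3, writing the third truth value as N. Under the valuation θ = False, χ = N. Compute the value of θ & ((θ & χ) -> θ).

θ & χ = False & N = False
(θ & χ) -> θ = False -> False = True
θ & ((θ & χ) -> θ) = False & True = False

False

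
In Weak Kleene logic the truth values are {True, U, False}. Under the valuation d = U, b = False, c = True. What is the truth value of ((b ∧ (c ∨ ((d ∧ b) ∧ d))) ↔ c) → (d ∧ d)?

U

d ∧ b = U ∧ False = U
(d ∧ b) ∧ d = U ∧ U = U
c ∨ ((d ∧ b) ∧ d) = True ∨ U = U
b ∧ (c ∨ ((d ∧ b) ∧ d)) = False ∧ U = U
(b ∧ (c ∨ ((d ∧ b) ∧ d))) ↔ c = U ↔ True = U
d ∧ d = U ∧ U = U
((b ∧ (c ∨ ((d ∧ b) ∧ d))) ↔ c) → (d ∧ d) = U → U = U  [any arg is the third value ⇒ result is the third value]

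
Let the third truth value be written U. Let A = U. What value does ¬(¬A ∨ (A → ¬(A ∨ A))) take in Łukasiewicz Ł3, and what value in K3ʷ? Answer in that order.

In Łukasiewicz Ł3: ¬A = ¬U = U
A ∨ A = U ∨ U = U
¬(A ∨ A) = ¬U = U
A → ¬(A ∨ A) = U → U = 1
¬A ∨ (A → ¬(A ∨ A)) = U ∨ 1 = 1
¬(¬A ∨ (A → ¬(A ∨ A))) = ¬1 = 0
In K3ʷ: ¬A = ¬U = U
A ∨ A = U ∨ U = U
¬(A ∨ A) = ¬U = U
A → ¬(A ∨ A) = U → U = U  [any arg is the third value ⇒ result is the third value]
¬A ∨ (A → ¬(A ∨ A)) = U ∨ U = U
¬(¬A ∨ (A → ¬(A ∨ A))) = ¬U = U
They differ because Łukasiewicz Ł3 and K3ʷ treat U differently under the binary connectives.

0; U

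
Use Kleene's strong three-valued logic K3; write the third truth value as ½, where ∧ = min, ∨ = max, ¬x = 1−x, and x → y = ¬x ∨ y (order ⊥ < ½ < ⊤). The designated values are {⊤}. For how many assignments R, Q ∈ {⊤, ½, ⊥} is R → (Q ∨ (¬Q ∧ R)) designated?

Of the 9 assignments, 6 give a value in {⊤}.

6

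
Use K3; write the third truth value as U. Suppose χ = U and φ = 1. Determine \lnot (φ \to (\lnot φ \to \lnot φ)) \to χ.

\lnot φ = \lnot 1 = 0
\lnot φ = \lnot 1 = 0
\lnot φ \to \lnot φ = 0 \to 0 = 1
φ \to (\lnot φ \to \lnot φ) = 1 \to 1 = 1
\lnot (φ \to (\lnot φ \to \lnot φ)) = \lnot 1 = 0
\lnot (φ \to (\lnot φ \to \lnot φ)) \to χ = 0 \to U = 1  [\lnot 0 \lor U]

1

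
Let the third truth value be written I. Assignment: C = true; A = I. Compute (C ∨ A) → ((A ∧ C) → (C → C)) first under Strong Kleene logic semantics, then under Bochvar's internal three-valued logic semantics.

In Strong Kleene logic: C ∨ A = true ∨ I = true
A ∧ C = I ∧ true = I
C → C = true → true = true
(A ∧ C) → (C → C) = I → true = true  [¬I ∨ true]
(C ∨ A) → ((A ∧ C) → (C → C)) = true → true = true
In Bochvar's internal three-valued logic: C ∨ A = true ∨ I = I
A ∧ C = I ∧ true = I
C → C = true → true = true
(A ∧ C) → (C → C) = I → true = I  [any arg is the third value ⇒ result is the third value]
(C ∨ A) → ((A ∧ C) → (C → C)) = I → I = I
They differ because Strong Kleene logic and Bochvar's internal three-valued logic treat I differently under the binary connectives.

true; I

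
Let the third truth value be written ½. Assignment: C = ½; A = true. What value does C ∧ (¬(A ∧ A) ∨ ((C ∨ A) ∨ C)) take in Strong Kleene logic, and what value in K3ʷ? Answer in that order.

In Strong Kleene logic: A ∧ A = true ∧ true = true
¬(A ∧ A) = ¬true = false
C ∨ A = ½ ∨ true = true
(C ∨ A) ∨ C = true ∨ ½ = true
¬(A ∧ A) ∨ ((C ∨ A) ∨ C) = false ∨ true = true
C ∧ (¬(A ∧ A) ∨ ((C ∨ A) ∨ C)) = ½ ∧ true = ½
In K3ʷ: A ∧ A = true ∧ true = true
¬(A ∧ A) = ¬true = false
C ∨ A = ½ ∨ true = ½
(C ∨ A) ∨ C = ½ ∨ ½ = ½
¬(A ∧ A) ∨ ((C ∨ A) ∨ C) = false ∨ ½ = ½
C ∧ (¬(A ∧ A) ∨ ((C ∨ A) ∨ C)) = ½ ∧ ½ = ½

½; ½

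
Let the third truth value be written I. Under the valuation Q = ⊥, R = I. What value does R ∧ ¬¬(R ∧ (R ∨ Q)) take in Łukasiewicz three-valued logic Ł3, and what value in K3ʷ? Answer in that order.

In Łukasiewicz three-valued logic Ł3: R ∨ Q = I ∨ ⊥ = I
R ∧ (R ∨ Q) = I ∧ I = I
¬(R ∧ (R ∨ Q)) = ¬I = I
¬¬(R ∧ (R ∨ Q)) = ¬I = I
R ∧ ¬¬(R ∧ (R ∨ Q)) = I ∧ I = I
In K3ʷ: R ∨ Q = I ∨ ⊥ = I
R ∧ (R ∨ Q) = I ∧ I = I
¬(R ∧ (R ∨ Q)) = ¬I = I
¬¬(R ∧ (R ∨ Q)) = ¬I = I
R ∧ ¬¬(R ∧ (R ∨ Q)) = I ∧ I = I

I; I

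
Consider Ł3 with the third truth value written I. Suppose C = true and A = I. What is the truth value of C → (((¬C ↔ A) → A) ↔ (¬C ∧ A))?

¬C = ¬true = false
¬C ↔ A = false ↔ I = I
(¬C ↔ A) → A = I → I = true
¬C = ¬true = false
¬C ∧ A = false ∧ I = false
((¬C ↔ A) → A) ↔ (¬C ∧ A) = true ↔ false = false
C → (((¬C ↔ A) → A) ↔ (¬C ∧ A)) = true → false = false

false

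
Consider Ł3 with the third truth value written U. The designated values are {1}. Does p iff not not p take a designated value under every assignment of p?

Yes

Every assignment of p over {1, U, 0} gives a value in {1}.
In particular, with p=U: p iff not not p = 1.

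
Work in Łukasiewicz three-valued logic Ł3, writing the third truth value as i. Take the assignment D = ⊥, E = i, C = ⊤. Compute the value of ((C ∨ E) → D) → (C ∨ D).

C ∨ E = ⊤ ∨ i = ⊤
(C ∨ E) → D = ⊤ → ⊥ = ⊥
C ∨ D = ⊤ ∨ ⊥ = ⊤
((C ∨ E) → D) → (C ∨ D) = ⊥ → ⊤ = ⊤

⊤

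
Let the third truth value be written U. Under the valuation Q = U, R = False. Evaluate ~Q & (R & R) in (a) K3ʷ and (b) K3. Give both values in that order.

U; False

In K3ʷ: ~Q = ~U = U
R & R = False & False = False
~Q & (R & R) = U & False = U
In K3: ~Q = ~U = U
R & R = False & False = False
~Q & (R & R) = U & False = False
They differ because K3ʷ and K3 treat U differently under the binary connectives.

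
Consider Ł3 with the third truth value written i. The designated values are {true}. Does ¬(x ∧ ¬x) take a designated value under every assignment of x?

No

Countermodel: x=i gives i, which is not designated.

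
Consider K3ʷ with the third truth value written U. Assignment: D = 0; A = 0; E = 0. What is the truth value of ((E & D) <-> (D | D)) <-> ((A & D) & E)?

0

E & D = 0 & 0 = 0
D | D = 0 | 0 = 0
(E & D) <-> (D | D) = 0 <-> 0 = 1
A & D = 0 & 0 = 0
(A & D) & E = 0 & 0 = 0
((E & D) <-> (D | D)) <-> ((A & D) & E) = 1 <-> 0 = 0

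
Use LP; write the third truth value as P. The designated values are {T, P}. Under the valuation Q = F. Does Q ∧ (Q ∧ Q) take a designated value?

Q ∧ Q = F ∧ F = F
Q ∧ (Q ∧ Q) = F ∧ F = F
F ∉ {T, P}.

No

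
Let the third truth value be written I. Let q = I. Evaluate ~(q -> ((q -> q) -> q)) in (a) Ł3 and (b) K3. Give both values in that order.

0; I

In Ł3: q -> q = I -> I = 1  [min(1, 1−½+½)]
(q -> q) -> q = 1 -> I = I
q -> ((q -> q) -> q) = I -> I = 1
~(q -> ((q -> q) -> q)) = ~1 = 0
In K3: q -> q = I -> I = I  [~I | I]
(q -> q) -> q = I -> I = I
q -> ((q -> q) -> q) = I -> I = I
~(q -> ((q -> q) -> q)) = ~I = I
They differ because Ł3 and K3 treat I differently under implication.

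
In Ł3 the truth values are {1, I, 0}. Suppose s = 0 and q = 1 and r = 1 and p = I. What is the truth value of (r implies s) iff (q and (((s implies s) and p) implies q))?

0

r implies s = 1 implies 0 = 0
s implies s = 0 implies 0 = 1
(s implies s) and p = 1 and I = I
((s implies s) and p) implies q = I implies 1 = 1
q and (((s implies s) and p) implies q) = 1 and 1 = 1
(r implies s) iff (q and (((s implies s) and p) implies q)) = 0 iff 1 = 0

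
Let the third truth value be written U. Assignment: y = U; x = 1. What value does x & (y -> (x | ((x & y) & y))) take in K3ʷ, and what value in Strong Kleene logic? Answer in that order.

In K3ʷ: x & y = 1 & U = U
(x & y) & y = U & U = U
x | ((x & y) & y) = 1 | U = U
y -> (x | ((x & y) & y)) = U -> U = U  [any arg is the third value ⇒ result is the third value]
x & (y -> (x | ((x & y) & y))) = 1 & U = U
In Strong Kleene logic: x & y = 1 & U = U
(x & y) & y = U & U = U
x | ((x & y) & y) = 1 | U = 1
y -> (x | ((x & y) & y)) = U -> 1 = 1
x & (y -> (x | ((x & y) & y))) = 1 & 1 = 1
They differ because K3ʷ and Strong Kleene logic treat U differently under the binary connectives.

U; 1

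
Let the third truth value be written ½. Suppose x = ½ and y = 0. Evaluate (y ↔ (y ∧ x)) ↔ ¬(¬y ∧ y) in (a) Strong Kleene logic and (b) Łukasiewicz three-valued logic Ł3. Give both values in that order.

In Strong Kleene logic: y ∧ x = 0 ∧ ½ = 0
y ↔ (y ∧ x) = 0 ↔ 0 = 1
¬y = ¬0 = 1
¬y ∧ y = 1 ∧ 0 = 0
¬(¬y ∧ y) = ¬0 = 1
(y ↔ (y ∧ x)) ↔ ¬(¬y ∧ y) = 1 ↔ 1 = 1
In Łukasiewicz three-valued logic Ł3: y ∧ x = 0 ∧ ½ = 0
y ↔ (y ∧ x) = 0 ↔ 0 = 1
¬y = ¬0 = 1
¬y ∧ y = 1 ∧ 0 = 0
¬(¬y ∧ y) = ¬0 = 1
(y ↔ (y ∧ x)) ↔ ¬(¬y ∧ y) = 1 ↔ 1 = 1

1; 1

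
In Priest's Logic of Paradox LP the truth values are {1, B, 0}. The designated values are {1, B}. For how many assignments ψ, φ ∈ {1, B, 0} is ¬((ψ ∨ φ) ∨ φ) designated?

4

Designated under: (ψ=B, φ=B); (ψ=B, φ=0); (ψ=0, φ=B); (ψ=0, φ=0).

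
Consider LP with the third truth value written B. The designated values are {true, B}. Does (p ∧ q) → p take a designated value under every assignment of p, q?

Every assignment of p, q over {true, B, false} gives a value in {true, B}.
In particular, with p=B, q=B: (p ∧ q) → p = B.

Yes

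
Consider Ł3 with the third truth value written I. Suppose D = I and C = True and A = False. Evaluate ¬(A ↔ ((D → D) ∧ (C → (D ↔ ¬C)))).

D → D = I → I = True  [min(1, 1−½+½)]
¬C = ¬True = False
D ↔ ¬C = I ↔ False = I
C → (D ↔ ¬C) = True → I = I
(D → D) ∧ (C → (D ↔ ¬C)) = True ∧ I = I
A ↔ ((D → D) ∧ (C → (D ↔ ¬C))) = False ↔ I = I
¬(A ↔ ((D → D) ∧ (C → (D ↔ ¬C)))) = ¬I = I

I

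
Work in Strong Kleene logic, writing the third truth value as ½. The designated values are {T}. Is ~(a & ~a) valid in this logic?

No

Countermodel: a=½ gives ½, which is not designated.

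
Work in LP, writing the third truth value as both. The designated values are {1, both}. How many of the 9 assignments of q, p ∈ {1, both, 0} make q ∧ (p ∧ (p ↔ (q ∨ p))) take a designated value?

4

Designated under: (q=1, p=1); (q=1, p=both); (q=both, p=1); (q=both, p=both).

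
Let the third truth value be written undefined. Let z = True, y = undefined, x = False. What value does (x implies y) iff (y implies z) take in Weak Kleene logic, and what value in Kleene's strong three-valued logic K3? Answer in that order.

undefined; True

In Weak Kleene logic: x implies y = False implies undefined = undefined
y implies z = undefined implies True = undefined
(x implies y) iff (y implies z) = undefined iff undefined = undefined
In Kleene's strong three-valued logic K3: x implies y = False implies undefined = True
y implies z = undefined implies True = True
(x implies y) iff (y implies z) = True iff True = True
They differ because Weak Kleene logic and Kleene's strong three-valued logic K3 treat undefined differently under the binary connectives.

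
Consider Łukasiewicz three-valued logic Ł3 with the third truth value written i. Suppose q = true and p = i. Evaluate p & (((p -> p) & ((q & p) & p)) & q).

p -> p = i -> i = true  [min(1, 1−½+½)]
q & p = true & i = i
(q & p) & p = i & i = i
(p -> p) & ((q & p) & p) = true & i = i
((p -> p) & ((q & p) & p)) & q = i & true = i
p & (((p -> p) & ((q & p) & p)) & q) = i & i = i

i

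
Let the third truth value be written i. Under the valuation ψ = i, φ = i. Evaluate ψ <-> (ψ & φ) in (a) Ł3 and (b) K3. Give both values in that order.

1; i

In Ł3: ψ & φ = i & i = i
ψ <-> (ψ & φ) = i <-> i = 1  [1 − |½−½|]
In K3: ψ & φ = i & i = i
ψ <-> (ψ & φ) = i <-> i = i
They differ because Ł3 and K3 treat i differently under implication.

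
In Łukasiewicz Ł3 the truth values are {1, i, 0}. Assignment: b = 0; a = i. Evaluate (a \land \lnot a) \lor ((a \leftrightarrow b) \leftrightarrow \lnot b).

i

\lnot a = \lnot i = i
a \land \lnot a = i \land i = i
a \leftrightarrow b = i \leftrightarrow 0 = i  [1 − |½−0|]
\lnot b = \lnot 0 = 1
(a \leftrightarrow b) \leftrightarrow \lnot b = i \leftrightarrow 1 = i
(a \land \lnot a) \lor ((a \leftrightarrow b) \leftrightarrow \lnot b) = i \lor i = i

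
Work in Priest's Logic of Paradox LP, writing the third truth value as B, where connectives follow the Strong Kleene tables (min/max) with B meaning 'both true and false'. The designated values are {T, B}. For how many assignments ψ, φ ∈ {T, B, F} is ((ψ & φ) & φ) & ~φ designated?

Designated under: (ψ=T, φ=B); (ψ=B, φ=B).

2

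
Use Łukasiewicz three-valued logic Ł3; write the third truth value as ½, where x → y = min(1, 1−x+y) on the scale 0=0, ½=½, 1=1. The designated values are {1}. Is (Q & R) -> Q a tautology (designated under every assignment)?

Every assignment of Q, R over {1, ½, 0} gives a value in {1}.
In particular, with Q=½, R=½: (Q & R) -> Q = 1.

Yes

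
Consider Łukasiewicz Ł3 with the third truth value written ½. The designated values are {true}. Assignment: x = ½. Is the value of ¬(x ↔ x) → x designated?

x ↔ x = ½ ↔ ½ = true  [1 − |½−½|]
¬(x ↔ x) = ¬true = false
¬(x ↔ x) → x = false → ½ = true
true ∈ {true}.

Yes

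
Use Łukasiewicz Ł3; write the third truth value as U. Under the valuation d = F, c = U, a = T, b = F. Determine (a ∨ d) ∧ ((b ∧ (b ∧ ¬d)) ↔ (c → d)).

a ∨ d = T ∨ F = T
¬d = ¬F = T
b ∧ ¬d = F ∧ T = F
b ∧ (b ∧ ¬d) = F ∧ F = F
c → d = U → F = U  [min(1, 1−½+0)]
(b ∧ (b ∧ ¬d)) ↔ (c → d) = F ↔ U = U
(a ∨ d) ∧ ((b ∧ (b ∧ ¬d)) ↔ (c → d)) = T ∧ U = U

U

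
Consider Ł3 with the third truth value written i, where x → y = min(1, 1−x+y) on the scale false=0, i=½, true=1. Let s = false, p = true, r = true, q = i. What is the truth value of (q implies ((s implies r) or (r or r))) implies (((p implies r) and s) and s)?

false

s implies r = false implies true = true
r or r = true or true = true
(s implies r) or (r or r) = true or true = true
q implies ((s implies r) or (r or r)) = i implies true = true  [min(1, 1−½+1)]
p implies r = true implies true = true
(p implies r) and s = true and false = false
((p implies r) and s) and s = false and false = false
(q implies ((s implies r) or (r or r))) implies (((p implies r) and s) and s) = true implies false = false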